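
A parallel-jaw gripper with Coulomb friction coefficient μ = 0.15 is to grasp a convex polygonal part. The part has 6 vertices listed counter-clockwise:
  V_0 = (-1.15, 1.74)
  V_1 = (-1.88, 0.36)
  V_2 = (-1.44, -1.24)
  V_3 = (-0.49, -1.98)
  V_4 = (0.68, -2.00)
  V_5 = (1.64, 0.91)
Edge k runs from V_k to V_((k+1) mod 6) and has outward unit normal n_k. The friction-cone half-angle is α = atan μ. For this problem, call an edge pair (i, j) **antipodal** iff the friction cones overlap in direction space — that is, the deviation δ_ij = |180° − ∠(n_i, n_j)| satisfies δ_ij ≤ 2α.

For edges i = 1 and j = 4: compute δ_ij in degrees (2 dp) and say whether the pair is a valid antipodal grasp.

α = atan 0.15 = 8.53°;  2α = 17.06°
edge 1: e_1 = (+0.44, -1.60);  n_1 = (-0.9642, -0.2652)
edge 4: e_4 = (+0.96, +2.91);  n_4 = (+0.9497, -0.3133)
∠(n_1, n_4) = 146.37°
δ = |180° − 146.37°| = 33.63°
33.63° > 2α = 17.06°  →  invalid

δ = 33.63°, invalid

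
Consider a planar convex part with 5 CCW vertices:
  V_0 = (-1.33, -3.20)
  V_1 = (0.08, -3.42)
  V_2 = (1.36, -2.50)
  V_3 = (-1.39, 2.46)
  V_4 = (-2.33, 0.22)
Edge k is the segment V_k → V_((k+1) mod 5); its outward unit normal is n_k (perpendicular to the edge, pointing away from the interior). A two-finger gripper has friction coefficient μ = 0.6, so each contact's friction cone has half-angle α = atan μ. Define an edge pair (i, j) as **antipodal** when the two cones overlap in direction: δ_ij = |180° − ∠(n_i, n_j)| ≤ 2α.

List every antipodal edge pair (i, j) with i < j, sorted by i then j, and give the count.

count = 4; pairs: (0,2), (1,3), (2,3), (2,4)

α = atan 0.6 = 30.96°;  2α = 61.93°
n_0 = (-0.1542, -0.9880)
n_1 = (+0.5836, -0.8120)
n_2 = (+0.8746, +0.4849)
n_3 = (-0.9221, +0.3870)
n_4 = (-0.9598, -0.2806)
  (0,1): δ = 135.43°  ·
  (0,2): δ = 52.13°  ✓
  (0,3): δ = 76.10°  ·
  (0,4): δ = 115.17°  ·
  (1,2): δ = 96.70°  ·
  (1,3): δ = 31.53°  ✓
  (1,4): δ = 70.59°  ·
  (2,3): δ = 51.77°  ✓
  (2,4): δ = 12.71°  ✓
  (3,4): δ = 140.94°  ·
antipodal pairs: 4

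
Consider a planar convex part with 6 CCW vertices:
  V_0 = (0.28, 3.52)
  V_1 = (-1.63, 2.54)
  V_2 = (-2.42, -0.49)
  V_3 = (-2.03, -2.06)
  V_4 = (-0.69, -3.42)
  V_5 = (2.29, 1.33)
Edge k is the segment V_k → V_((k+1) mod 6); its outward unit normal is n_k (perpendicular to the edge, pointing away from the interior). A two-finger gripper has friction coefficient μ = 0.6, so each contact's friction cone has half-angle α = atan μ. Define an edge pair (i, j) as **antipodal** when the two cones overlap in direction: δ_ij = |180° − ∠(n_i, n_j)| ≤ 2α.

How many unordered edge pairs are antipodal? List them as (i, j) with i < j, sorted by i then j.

count = 6; pairs: (0,4), (1,4), (1,5), (2,4), (2,5), (3,5)

α = atan 0.6 = 30.96°;  2α = 61.93°
n_0 = (-0.4565, +0.8897)
n_1 = (-0.9677, +0.2523)
n_2 = (-0.9705, -0.2411)
n_3 = (-0.7123, -0.7018)
n_4 = (+0.8471, -0.5314)
n_5 = (+0.7367, +0.6762)
  (0,1): δ = 131.78°  ·
  (0,2): δ = 103.21°  ·
  (0,3): δ = 72.59°  ·
  (0,4): δ = 30.74°  ✓
  (0,5): δ = 105.38°  ·
  (1,2): δ = 151.44°  ·
  (1,3): δ = 120.81°  ·
  (1,4): δ = 17.49°  ✓
  (1,5): δ = 57.16°  ✓
  (2,3): δ = 149.37°  ·
  (2,4): δ = 46.05°  ✓
  (2,5): δ = 28.60°  ✓
  (3,4): δ = 76.68°  ·
  (3,5): δ = 2.03°  ✓
  (4,5): δ = 105.35°  ·
antipodal pairs: 6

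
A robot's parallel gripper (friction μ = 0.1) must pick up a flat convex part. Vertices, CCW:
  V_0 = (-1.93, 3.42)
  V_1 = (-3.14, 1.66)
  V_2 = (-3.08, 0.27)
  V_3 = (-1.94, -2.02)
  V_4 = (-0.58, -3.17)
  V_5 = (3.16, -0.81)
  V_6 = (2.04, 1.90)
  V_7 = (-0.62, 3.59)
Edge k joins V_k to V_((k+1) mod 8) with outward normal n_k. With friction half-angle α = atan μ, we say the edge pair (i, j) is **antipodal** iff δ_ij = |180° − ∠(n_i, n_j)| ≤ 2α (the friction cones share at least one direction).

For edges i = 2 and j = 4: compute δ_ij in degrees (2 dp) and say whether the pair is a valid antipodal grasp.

δ = 84.21°, invalid

α = atan 0.1 = 5.71°;  2α = 11.42°
edge 2: e_2 = (+1.14, -2.29);  n_2 = (-0.8952, -0.4456)
edge 4: e_4 = (+3.74, +2.36);  n_4 = (+0.5337, -0.8457)
∠(n_2, n_4) = 95.79°
δ = |180° − 95.79°| = 84.21°
84.21° > 2α = 11.42°  →  invalid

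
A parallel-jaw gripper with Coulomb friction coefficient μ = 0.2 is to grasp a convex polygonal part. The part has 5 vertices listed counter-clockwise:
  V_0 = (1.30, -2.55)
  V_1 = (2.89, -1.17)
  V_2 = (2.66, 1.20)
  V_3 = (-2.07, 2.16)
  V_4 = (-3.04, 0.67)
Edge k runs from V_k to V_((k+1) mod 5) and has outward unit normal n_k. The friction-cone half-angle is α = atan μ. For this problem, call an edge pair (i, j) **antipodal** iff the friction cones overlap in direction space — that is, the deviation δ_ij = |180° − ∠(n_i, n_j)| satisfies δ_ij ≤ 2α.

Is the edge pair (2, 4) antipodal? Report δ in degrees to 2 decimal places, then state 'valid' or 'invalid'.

δ = 25.10°, invalid

α = atan 0.2 = 11.31°;  2α = 22.62°
edge 2: e_2 = (-4.73, +0.96);  n_2 = (+0.1989, +0.9800)
edge 4: e_4 = (+4.34, -3.22);  n_4 = (-0.5958, -0.8031)
∠(n_2, n_4) = 154.90°
δ = |180° − 154.90°| = 25.10°
25.10° > 2α = 22.62°  →  invalid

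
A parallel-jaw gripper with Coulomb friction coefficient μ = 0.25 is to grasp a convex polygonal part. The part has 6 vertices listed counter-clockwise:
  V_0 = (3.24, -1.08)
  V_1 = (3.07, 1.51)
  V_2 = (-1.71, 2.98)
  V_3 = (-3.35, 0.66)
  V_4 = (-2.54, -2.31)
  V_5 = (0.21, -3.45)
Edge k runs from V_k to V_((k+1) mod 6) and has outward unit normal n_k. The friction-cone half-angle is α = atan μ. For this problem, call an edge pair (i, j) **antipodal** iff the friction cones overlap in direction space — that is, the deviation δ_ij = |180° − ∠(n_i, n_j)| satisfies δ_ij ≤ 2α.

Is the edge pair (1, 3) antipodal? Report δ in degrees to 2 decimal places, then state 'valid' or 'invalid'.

δ = 57.65°, invalid

α = atan 0.25 = 14.04°;  2α = 28.07°
edge 1: e_1 = (-4.78, +1.47);  n_1 = (+0.2939, +0.9558)
edge 3: e_3 = (+0.81, -2.97);  n_3 = (-0.9648, -0.2631)
∠(n_1, n_3) = 122.35°
δ = |180° − 122.35°| = 57.65°
57.65° > 2α = 28.07°  →  invalid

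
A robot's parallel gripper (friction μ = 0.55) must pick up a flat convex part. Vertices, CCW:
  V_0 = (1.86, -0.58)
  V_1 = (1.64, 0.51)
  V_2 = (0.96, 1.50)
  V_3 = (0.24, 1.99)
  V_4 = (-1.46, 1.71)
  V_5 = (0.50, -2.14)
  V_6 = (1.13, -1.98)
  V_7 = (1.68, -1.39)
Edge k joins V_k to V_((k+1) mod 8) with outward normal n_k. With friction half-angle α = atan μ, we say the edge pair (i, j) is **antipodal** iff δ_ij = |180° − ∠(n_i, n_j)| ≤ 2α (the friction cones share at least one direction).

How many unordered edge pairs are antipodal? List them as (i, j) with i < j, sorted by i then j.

count = 7; pairs: (0,4), (1,4), (2,4), (2,5), (3,5), (3,6), (4,7)

α = atan 0.55 = 28.81°;  2α = 57.62°
n_0 = (+0.9802, +0.1978)
n_1 = (+0.8243, +0.5662)
n_2 = (+0.5626, +0.8267)
n_3 = (-0.1625, +0.9867)
n_4 = (-0.8912, -0.4537)
n_5 = (+0.2462, -0.9692)
n_6 = (+0.7315, -0.6819)
n_7 = (+0.9762, -0.2169)
  (0,1): δ = 156.93°  ·
  (0,2): δ = 135.65°  ·
  (0,3): δ = 92.06°  ·
  (0,4): δ = 15.57°  ✓
  (0,5): δ = 92.84°  ·
  (0,6): δ = 125.60°  ·
  (0,7): δ = 156.06°  ·
  (1,2): δ = 158.72°  ·
  (1,3): δ = 115.13°  ·
  (1,4): δ = 7.50°  ✓
  (1,5): δ = 69.77°  ·
  (1,6): δ = 102.53°  ·
  (1,7): δ = 132.99°  ·
  (2,3): δ = 136.41°  ·
  (2,4): δ = 28.78°  ✓
  (2,5): δ = 48.49°  ✓
  (2,6): δ = 81.25°  ·
  (2,7): δ = 111.71°  ·
  (3,4): δ = 72.37°  ·
  (3,5): δ = 4.90°  ✓
  (3,6): δ = 37.66°  ✓
  (3,7): δ = 68.12°  ·
  (4,5): δ = 102.73°  ·
  (4,6): δ = 69.97°  ·
  (4,7): δ = 39.51°  ✓
  (5,6): δ = 147.24°  ·
  (5,7): δ = 116.78°  ·
  (6,7): δ = 149.54°  ·
antipodal pairs: 7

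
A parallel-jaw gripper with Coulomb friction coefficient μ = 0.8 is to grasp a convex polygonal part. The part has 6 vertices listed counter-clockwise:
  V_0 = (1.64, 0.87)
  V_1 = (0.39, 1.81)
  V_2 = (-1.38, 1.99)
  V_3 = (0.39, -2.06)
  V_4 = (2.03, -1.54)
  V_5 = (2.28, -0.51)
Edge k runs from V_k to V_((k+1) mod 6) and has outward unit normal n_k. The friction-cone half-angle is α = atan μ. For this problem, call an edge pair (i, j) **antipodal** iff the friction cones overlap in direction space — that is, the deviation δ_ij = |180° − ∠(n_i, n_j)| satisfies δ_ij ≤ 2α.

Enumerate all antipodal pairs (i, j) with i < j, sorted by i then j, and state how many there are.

α = atan 0.8 = 38.66°;  2α = 77.32°
n_0 = (+0.6010, +0.7992)
n_1 = (+0.1012, +0.9949)
n_2 = (-0.9163, -0.4005)
n_3 = (+0.3022, -0.9532)
n_4 = (+0.9718, -0.2359)
n_5 = (+0.9072, +0.4207)
  (0,1): δ = 148.86°  ·
  (0,2): δ = 29.45°  ✓
  (0,3): δ = 54.54°  ✓
  (0,4): δ = 113.30°  ·
  (0,5): δ = 151.82°  ·
  (1,2): δ = 60.59°  ✓
  (1,3): δ = 23.40°  ✓
  (1,4): δ = 82.16°  ·
  (1,5): δ = 120.69°  ·
  (2,3): δ = 96.01°  ·
  (2,4): δ = 37.25°  ✓
  (2,5): δ = 1.27°  ✓
  (3,4): δ = 121.24°  ·
  (3,5): δ = 82.71°  ·
  (4,5): δ = 141.48°  ·
antipodal pairs: 6

count = 6; pairs: (0,2), (0,3), (1,2), (1,3), (2,4), (2,5)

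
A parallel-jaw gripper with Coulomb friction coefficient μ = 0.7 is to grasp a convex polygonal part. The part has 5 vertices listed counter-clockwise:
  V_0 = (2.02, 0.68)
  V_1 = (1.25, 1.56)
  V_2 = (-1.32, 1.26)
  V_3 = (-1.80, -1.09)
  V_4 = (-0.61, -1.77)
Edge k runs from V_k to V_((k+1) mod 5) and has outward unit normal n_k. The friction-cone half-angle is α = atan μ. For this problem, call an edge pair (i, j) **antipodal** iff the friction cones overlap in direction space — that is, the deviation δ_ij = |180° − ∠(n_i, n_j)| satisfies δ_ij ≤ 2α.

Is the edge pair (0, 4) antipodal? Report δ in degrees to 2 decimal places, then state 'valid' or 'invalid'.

α = atan 0.7 = 34.99°;  2α = 69.98°
edge 0: e_0 = (-0.77, +0.88);  n_0 = (+0.7526, +0.6585)
edge 4: e_4 = (+2.63, +2.45);  n_4 = (+0.6816, -0.7317)
∠(n_0, n_4) = 88.22°
δ = |180° − 88.22°| = 91.78°
91.78° > 2α = 69.98°  →  invalid

δ = 91.78°, invalid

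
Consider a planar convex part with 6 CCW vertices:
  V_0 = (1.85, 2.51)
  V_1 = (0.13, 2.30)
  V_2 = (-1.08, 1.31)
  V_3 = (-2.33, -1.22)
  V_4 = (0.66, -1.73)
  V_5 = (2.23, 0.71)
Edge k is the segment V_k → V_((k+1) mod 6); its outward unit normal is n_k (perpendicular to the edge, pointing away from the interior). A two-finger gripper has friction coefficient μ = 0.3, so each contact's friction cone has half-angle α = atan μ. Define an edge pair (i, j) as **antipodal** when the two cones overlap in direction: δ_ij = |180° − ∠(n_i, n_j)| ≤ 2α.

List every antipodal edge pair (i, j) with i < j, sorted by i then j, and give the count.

count = 3; pairs: (0,3), (1,4), (2,4)

α = atan 0.3 = 16.70°;  2α = 33.40°
n_0 = (-0.1212, +0.9926)
n_1 = (-0.6332, +0.7740)
n_2 = (-0.8965, +0.4430)
n_3 = (-0.1681, -0.9858)
n_4 = (+0.8410, -0.5411)
n_5 = (+0.9784, +0.2066)
  (0,1): δ = 147.67°  ·
  (0,2): δ = 123.25°  ·
  (0,3): δ = 16.64°  ✓
  (0,4): δ = 50.28°  ·
  (0,5): δ = 94.96°  ·
  (1,2): δ = 155.58°  ·
  (1,3): δ = 48.97°  ·
  (1,4): δ = 17.95°  ✓
  (1,5): δ = 62.63°  ·
  (2,3): δ = 73.39°  ·
  (2,4): δ = 6.47°  ✓
  (2,5): δ = 38.21°  ·
  (3,4): δ = 113.08°  ·
  (3,5): δ = 68.40°  ·
  (4,5): δ = 135.32°  ·
antipodal pairs: 3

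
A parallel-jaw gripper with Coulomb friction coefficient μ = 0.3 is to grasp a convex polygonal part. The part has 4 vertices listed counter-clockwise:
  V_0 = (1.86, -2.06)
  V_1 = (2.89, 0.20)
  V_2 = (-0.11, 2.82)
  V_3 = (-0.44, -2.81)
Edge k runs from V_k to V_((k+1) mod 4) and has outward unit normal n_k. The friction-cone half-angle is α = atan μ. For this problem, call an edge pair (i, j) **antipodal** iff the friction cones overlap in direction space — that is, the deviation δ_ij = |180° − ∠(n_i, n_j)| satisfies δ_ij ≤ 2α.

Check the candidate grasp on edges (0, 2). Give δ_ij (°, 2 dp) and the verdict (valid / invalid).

δ = 21.15°, valid

α = atan 0.3 = 16.70°;  2α = 33.40°
edge 0: e_0 = (+1.03, +2.26);  n_0 = (+0.9100, -0.4147)
edge 2: e_2 = (-0.33, -5.63);  n_2 = (-0.9983, +0.0585)
∠(n_0, n_2) = 158.85°
δ = |180° − 158.85°| = 21.15°
21.15° ≤ 2α = 33.40°  →  valid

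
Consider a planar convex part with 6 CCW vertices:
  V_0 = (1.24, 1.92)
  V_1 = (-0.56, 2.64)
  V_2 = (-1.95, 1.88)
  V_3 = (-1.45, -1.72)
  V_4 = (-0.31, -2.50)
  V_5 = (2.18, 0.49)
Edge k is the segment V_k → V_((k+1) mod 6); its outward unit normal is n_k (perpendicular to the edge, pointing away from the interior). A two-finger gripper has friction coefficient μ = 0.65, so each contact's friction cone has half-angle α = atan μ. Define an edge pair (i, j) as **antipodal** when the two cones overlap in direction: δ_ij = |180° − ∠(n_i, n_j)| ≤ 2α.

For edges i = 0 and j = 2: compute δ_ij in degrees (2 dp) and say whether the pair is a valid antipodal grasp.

α = atan 0.65 = 33.02°;  2α = 66.05°
edge 0: e_0 = (-1.80, +0.72);  n_0 = (+0.3714, +0.9285)
edge 2: e_2 = (+0.50, -3.60);  n_2 = (-0.9905, -0.1376)
∠(n_0, n_2) = 119.71°
δ = |180° − 119.71°| = 60.29°
60.29° ≤ 2α = 66.05°  →  valid

δ = 60.29°, valid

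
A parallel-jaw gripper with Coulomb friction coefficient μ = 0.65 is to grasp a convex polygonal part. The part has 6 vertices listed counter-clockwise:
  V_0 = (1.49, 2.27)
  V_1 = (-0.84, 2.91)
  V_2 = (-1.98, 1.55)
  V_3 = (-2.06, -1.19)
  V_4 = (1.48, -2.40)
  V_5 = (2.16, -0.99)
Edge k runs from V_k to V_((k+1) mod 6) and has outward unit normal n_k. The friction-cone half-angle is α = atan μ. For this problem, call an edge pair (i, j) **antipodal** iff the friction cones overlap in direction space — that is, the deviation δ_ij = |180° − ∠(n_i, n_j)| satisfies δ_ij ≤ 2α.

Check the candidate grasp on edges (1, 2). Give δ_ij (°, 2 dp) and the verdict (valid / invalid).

α = atan 0.65 = 33.02°;  2α = 66.05°
edge 1: e_1 = (-1.14, -1.36);  n_1 = (-0.7664, +0.6424)
edge 2: e_2 = (-0.08, -2.74);  n_2 = (-0.9996, +0.0292)
∠(n_1, n_2) = 38.30°
δ = |180° − 38.30°| = 141.70°
141.70° > 2α = 66.05°  →  invalid

δ = 141.70°, invalid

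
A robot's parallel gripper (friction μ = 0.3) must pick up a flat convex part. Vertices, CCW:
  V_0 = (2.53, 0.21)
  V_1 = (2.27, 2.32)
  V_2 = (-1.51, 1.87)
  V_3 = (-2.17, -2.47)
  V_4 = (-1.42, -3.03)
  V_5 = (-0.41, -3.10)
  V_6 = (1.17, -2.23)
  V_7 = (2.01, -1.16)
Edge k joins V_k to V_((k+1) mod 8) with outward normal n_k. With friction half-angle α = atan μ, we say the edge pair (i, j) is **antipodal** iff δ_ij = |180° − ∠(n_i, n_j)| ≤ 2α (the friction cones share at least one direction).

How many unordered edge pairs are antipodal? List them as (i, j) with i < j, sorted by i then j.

α = atan 0.3 = 16.70°;  2α = 33.40°
n_0 = (+0.9925, +0.1223)
n_1 = (-0.1182, +0.9930)
n_2 = (-0.9886, +0.1503)
n_3 = (-0.5983, -0.8013)
n_4 = (-0.0691, -0.9976)
n_5 = (+0.4823, -0.8760)
n_6 = (+0.7866, -0.6175)
n_7 = (+0.9349, -0.3549)
  (0,1): δ = 90.24°  ·
  (0,2): δ = 15.67°  ✓
  (0,3): δ = 46.23°  ·
  (0,4): δ = 79.01°  ·
  (0,5): δ = 111.81°  ·
  (0,6): δ = 134.84°  ·
  (0,7): δ = 152.19°  ·
  (1,2): δ = 105.44°  ·
  (1,3): δ = 43.54°  ·
  (1,4): δ = 10.75°  ✓
  (1,5): δ = 22.05°  ✓
  (1,6): δ = 45.08°  ·
  (1,7): δ = 62.43°  ·
  (2,3): δ = 118.10°  ·
  (2,4): δ = 85.32°  ·
  (2,5): δ = 52.51°  ·
  (2,6): δ = 29.49°  ✓
  (2,7): δ = 12.14°  ✓
  (3,4): δ = 147.22°  ·
  (3,5): δ = 114.41°  ·
  (3,6): δ = 91.39°  ·
  (3,7): δ = 74.04°  ·
  (4,5): δ = 147.20°  ·
  (4,6): δ = 124.17°  ·
  (4,7): δ = 106.82°  ·
  (5,6): δ = 156.97°  ·
  (5,7): δ = 139.62°  ·
  (6,7): δ = 162.65°  ·
antipodal pairs: 5

count = 5; pairs: (0,2), (1,4), (1,5), (2,6), (2,7)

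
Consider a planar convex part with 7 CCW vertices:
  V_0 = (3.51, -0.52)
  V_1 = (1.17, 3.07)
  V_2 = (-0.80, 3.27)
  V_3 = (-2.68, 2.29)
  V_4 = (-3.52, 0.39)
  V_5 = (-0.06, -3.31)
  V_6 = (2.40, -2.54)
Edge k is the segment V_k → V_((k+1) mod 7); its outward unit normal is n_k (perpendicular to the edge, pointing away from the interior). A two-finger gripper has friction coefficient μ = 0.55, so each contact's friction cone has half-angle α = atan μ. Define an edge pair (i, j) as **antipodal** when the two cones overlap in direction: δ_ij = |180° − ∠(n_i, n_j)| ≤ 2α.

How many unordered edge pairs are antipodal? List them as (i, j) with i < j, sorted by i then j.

count = 8; pairs: (0,3), (0,4), (1,4), (1,5), (2,5), (2,6), (3,5), (3,6)

α = atan 0.55 = 28.81°;  2α = 57.62°
n_0 = (+0.8377, +0.5461)
n_1 = (+0.1010, +0.9949)
n_2 = (-0.4622, +0.8868)
n_3 = (-0.9146, +0.4044)
n_4 = (-0.7304, -0.6830)
n_5 = (+0.2987, -0.9543)
n_6 = (+0.8764, -0.4816)
  (0,1): δ = 128.89°  ·
  (0,2): δ = 95.56°  ·
  (0,3): δ = 56.95°  ✓
  (0,4): δ = 9.98°  ✓
  (0,5): δ = 74.28°  ·
  (0,6): δ = 118.11°  ·
  (1,2): δ = 146.67°  ·
  (1,3): δ = 108.05°  ·
  (1,4): δ = 41.12°  ✓
  (1,5): δ = 23.18°  ✓
  (1,6): δ = 67.01°  ·
  (2,3): δ = 141.38°  ·
  (2,4): δ = 74.45°  ·
  (2,5): δ = 10.15°  ✓
  (2,6): δ = 33.68°  ✓
  (3,4): δ = 113.07°  ·
  (3,5): δ = 48.77°  ✓
  (3,6): δ = 4.94°  ✓
  (4,5): δ = 115.70°  ·
  (4,6): δ = 71.87°  ·
  (5,6): δ = 136.17°  ·
antipodal pairs: 8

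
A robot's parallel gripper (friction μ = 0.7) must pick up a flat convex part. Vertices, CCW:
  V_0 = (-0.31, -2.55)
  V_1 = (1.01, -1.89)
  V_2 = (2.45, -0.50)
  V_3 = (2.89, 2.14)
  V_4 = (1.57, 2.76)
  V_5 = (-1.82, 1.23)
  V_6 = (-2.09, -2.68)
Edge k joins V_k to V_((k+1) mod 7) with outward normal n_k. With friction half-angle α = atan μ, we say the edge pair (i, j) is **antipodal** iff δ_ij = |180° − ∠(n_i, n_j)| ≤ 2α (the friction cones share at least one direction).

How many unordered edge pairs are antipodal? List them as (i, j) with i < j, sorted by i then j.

α = atan 0.7 = 34.99°;  2α = 69.98°
n_0 = (+0.4472, -0.8944)
n_1 = (+0.6945, -0.7195)
n_2 = (+0.9864, -0.1644)
n_3 = (+0.4251, +0.9051)
n_4 = (-0.4114, +0.9115)
n_5 = (-0.9976, +0.0689)
n_6 = (+0.0728, -0.9973)
  (0,1): δ = 162.58°  ·
  (0,2): δ = 126.03°  ·
  (0,3): δ = 51.72°  ✓
  (0,4): δ = 2.27°  ✓
  (0,5): δ = 59.48°  ✓
  (0,6): δ = 157.61°  ·
  (1,2): δ = 143.45°  ·
  (1,3): δ = 69.15°  ✓
  (1,4): δ = 19.70°  ✓
  (1,5): δ = 42.06°  ✓
  (1,6): δ = 140.19°  ·
  (2,3): δ = 105.70°  ·
  (2,4): δ = 56.25°  ✓
  (2,5): δ = 5.51°  ✓
  (2,6): δ = 103.64°  ·
  (3,4): δ = 130.55°  ·
  (3,5): δ = 68.79°  ✓
  (3,6): δ = 29.34°  ✓
  (4,5): δ = 118.24°  ·
  (4,6): δ = 20.11°  ✓
  (5,6): δ = 81.87°  ·
antipodal pairs: 11

count = 11; pairs: (0,3), (0,4), (0,5), (1,3), (1,4), (1,5), (2,4), (2,5), (3,5), (3,6), (4,6)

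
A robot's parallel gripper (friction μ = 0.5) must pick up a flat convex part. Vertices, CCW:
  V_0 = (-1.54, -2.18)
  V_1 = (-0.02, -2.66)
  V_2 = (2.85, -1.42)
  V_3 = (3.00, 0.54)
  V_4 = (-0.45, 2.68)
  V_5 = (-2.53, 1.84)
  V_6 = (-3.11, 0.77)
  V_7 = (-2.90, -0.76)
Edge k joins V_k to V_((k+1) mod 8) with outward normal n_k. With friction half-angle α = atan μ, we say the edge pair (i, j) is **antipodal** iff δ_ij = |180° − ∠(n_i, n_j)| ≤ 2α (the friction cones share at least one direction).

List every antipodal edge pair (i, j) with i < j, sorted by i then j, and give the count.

count = 9; pairs: (0,3), (0,4), (1,4), (1,5), (2,5), (2,6), (2,7), (3,6), (3,7)

α = atan 0.5 = 26.57°;  2α = 53.13°
n_0 = (-0.3011, -0.9536)
n_1 = (+0.3966, -0.9180)
n_2 = (+0.9971, -0.0763)
n_3 = (+0.5271, +0.8498)
n_4 = (-0.3745, +0.9272)
n_5 = (-0.8791, +0.4765)
n_6 = (-0.9907, -0.1360)
n_7 = (-0.7222, -0.6917)
  (0,1): δ = 139.11°  ·
  (0,2): δ = 76.85°  ·
  (0,3): δ = 14.29°  ✓
  (0,4): δ = 39.52°  ✓
  (0,5): δ = 79.07°  ·
  (0,6): δ = 115.34°  ·
  (0,7): δ = 151.29°  ·
  (1,2): δ = 117.74°  ·
  (1,3): δ = 55.18°  ·
  (1,4): δ = 1.38°  ✓
  (1,5): δ = 38.17°  ✓
  (1,6): δ = 74.45°  ·
  (1,7): δ = 110.40°  ·
  (2,3): δ = 117.43°  ·
  (2,4): δ = 63.63°  ·
  (2,5): δ = 24.08°  ✓
  (2,6): δ = 12.19°  ✓
  (2,7): δ = 48.14°  ✓
  (3,4): δ = 126.20°  ·
  (3,5): δ = 86.65°  ·
  (3,6): δ = 50.37°  ✓
  (3,7): δ = 14.43°  ✓
  (4,5): δ = 140.45°  ·
  (4,6): δ = 104.18°  ·
  (4,7): δ = 68.23°  ·
  (5,6): δ = 143.72°  ·
  (5,7): δ = 107.78°  ·
  (6,7): δ = 144.05°  ·
antipodal pairs: 9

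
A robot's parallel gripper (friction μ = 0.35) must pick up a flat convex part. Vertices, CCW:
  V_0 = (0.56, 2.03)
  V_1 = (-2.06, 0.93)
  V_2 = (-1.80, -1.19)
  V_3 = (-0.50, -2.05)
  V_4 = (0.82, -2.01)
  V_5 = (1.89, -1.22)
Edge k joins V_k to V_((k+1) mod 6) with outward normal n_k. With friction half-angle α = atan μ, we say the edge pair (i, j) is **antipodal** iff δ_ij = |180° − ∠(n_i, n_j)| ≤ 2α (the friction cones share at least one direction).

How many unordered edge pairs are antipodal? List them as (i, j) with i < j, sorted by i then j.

count = 4; pairs: (0,3), (0,4), (1,5), (2,5)

α = atan 0.35 = 19.29°;  2α = 38.58°
n_0 = (-0.3871, +0.9220)
n_1 = (-0.9926, -0.1217)
n_2 = (-0.5517, -0.8340)
n_3 = (+0.0303, -0.9995)
n_4 = (+0.5940, -0.8045)
n_5 = (+0.9255, +0.3787)
  (0,1): δ = 105.78°  ·
  (0,2): δ = 56.26°  ·
  (0,3): δ = 21.04°  ✓
  (0,4): δ = 13.66°  ✓
  (0,5): δ = 89.48°  ·
  (1,2): δ = 130.48°  ·
  (1,3): δ = 95.26°  ·
  (1,4): δ = 60.55°  ·
  (1,5): δ = 15.26°  ✓
  (2,3): δ = 144.78°  ·
  (2,4): δ = 110.07°  ·
  (2,5): δ = 34.26°  ✓
  (3,4): δ = 145.30°  ·
  (3,5): δ = 69.48°  ·
  (4,5): δ = 104.18°  ·
antipodal pairs: 4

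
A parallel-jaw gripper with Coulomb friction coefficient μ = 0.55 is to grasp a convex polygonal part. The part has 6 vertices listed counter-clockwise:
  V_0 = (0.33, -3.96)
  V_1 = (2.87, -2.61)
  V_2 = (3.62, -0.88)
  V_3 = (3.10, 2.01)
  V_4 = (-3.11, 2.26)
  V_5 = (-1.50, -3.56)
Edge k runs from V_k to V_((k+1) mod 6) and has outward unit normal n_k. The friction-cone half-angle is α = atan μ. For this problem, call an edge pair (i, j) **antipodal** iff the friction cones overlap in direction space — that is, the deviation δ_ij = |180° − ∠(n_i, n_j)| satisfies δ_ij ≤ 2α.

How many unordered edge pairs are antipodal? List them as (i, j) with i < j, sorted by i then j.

α = atan 0.55 = 28.81°;  2α = 57.62°
n_0 = (+0.4693, -0.8830)
n_1 = (+0.9175, -0.3978)
n_2 = (+0.9842, +0.1771)
n_3 = (+0.0402, +0.9992)
n_4 = (-0.9638, -0.2666)
n_5 = (-0.2135, -0.9769)
  (0,1): δ = 141.43°  ·
  (0,2): δ = 107.79°  ·
  (0,3): δ = 30.30°  ✓
  (0,4): δ = 77.47°  ·
  (0,5): δ = 139.68°  ·
  (1,2): δ = 146.36°  ·
  (1,3): δ = 68.87°  ·
  (1,4): δ = 38.90°  ✓
  (1,5): δ = 101.11°  ·
  (2,3): δ = 102.51°  ·
  (2,4): δ = 5.26°  ✓
  (2,5): δ = 67.47°  ·
  (3,4): δ = 72.23°  ·
  (3,5): δ = 10.02°  ✓
  (4,5): δ = 117.79°  ·
antipodal pairs: 4

count = 4; pairs: (0,3), (1,4), (2,4), (3,5)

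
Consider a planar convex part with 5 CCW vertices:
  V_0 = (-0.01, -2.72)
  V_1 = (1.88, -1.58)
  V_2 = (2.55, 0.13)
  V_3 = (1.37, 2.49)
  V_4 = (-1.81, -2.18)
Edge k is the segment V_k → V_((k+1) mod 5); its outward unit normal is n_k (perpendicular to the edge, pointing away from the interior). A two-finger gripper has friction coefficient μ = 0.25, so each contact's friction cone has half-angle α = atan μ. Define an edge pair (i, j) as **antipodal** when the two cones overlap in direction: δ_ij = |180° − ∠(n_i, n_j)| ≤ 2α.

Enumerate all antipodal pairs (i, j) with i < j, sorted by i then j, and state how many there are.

count = 2; pairs: (0,3), (1,3)

α = atan 0.25 = 14.04°;  2α = 28.07°
n_0 = (+0.5165, -0.8563)
n_1 = (+0.9311, -0.3648)
n_2 = (+0.8944, +0.4472)
n_3 = (-0.8266, +0.5628)
n_4 = (-0.2873, -0.9578)
  (0,1): δ = 142.49°  ·
  (0,2): δ = 94.53°  ·
  (0,3): δ = 24.65°  ✓
  (0,4): δ = 132.20°  ·
  (1,2): δ = 132.04°  ·
  (1,3): δ = 12.86°  ✓
  (1,4): δ = 94.70°  ·
  (2,3): δ = 60.82°  ·
  (2,4): δ = 46.74°  ·
  (3,4): δ = 72.45°  ·
antipodal pairs: 2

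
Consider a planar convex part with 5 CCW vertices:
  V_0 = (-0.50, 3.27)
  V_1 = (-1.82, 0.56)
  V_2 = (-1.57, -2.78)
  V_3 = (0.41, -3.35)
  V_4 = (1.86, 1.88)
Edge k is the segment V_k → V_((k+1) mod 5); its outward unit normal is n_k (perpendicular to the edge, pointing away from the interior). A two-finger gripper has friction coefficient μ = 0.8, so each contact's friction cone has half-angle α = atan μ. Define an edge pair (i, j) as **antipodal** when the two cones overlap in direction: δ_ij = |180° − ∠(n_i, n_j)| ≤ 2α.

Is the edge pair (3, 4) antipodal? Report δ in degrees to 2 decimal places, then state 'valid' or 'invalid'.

δ = 105.00°, invalid

α = atan 0.8 = 38.66°;  2α = 77.32°
edge 3: e_3 = (+1.45, +5.23);  n_3 = (+0.9636, -0.2672)
edge 4: e_4 = (-2.36, +1.39);  n_4 = (+0.5075, +0.8617)
∠(n_3, n_4) = 75.00°
δ = |180° − 75.00°| = 105.00°
105.00° > 2α = 77.32°  →  invalid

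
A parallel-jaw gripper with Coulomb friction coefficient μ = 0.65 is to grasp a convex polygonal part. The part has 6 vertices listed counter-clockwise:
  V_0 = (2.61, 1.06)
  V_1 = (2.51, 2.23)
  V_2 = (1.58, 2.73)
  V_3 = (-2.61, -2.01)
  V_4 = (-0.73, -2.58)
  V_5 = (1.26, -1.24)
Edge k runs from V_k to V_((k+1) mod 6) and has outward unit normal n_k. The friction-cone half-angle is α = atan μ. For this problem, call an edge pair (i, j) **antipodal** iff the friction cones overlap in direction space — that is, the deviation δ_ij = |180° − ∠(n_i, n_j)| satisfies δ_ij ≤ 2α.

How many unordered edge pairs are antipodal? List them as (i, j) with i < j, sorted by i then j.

α = atan 0.65 = 33.02°;  2α = 66.05°
n_0 = (+0.9964, +0.0852)
n_1 = (+0.4735, +0.8808)
n_2 = (-0.7492, +0.6623)
n_3 = (-0.2901, -0.9570)
n_4 = (+0.5585, -0.8295)
n_5 = (+0.8624, -0.5062)
  (0,1): δ = 123.15°  ·
  (0,2): δ = 46.36°  ✓
  (0,3): δ = 68.25°  ·
  (0,4): δ = 119.07°  ·
  (0,5): δ = 144.70°  ·
  (1,2): δ = 103.21°  ·
  (1,3): δ = 11.40°  ✓
  (1,4): δ = 62.22°  ✓
  (1,5): δ = 87.85°  ·
  (2,3): δ = 65.39°  ✓
  (2,4): δ = 14.57°  ✓
  (2,5): δ = 11.06°  ✓
  (3,4): δ = 129.18°  ·
  (3,5): δ = 103.54°  ·
  (4,5): δ = 154.37°  ·
antipodal pairs: 6

count = 6; pairs: (0,2), (1,3), (1,4), (2,3), (2,4), (2,5)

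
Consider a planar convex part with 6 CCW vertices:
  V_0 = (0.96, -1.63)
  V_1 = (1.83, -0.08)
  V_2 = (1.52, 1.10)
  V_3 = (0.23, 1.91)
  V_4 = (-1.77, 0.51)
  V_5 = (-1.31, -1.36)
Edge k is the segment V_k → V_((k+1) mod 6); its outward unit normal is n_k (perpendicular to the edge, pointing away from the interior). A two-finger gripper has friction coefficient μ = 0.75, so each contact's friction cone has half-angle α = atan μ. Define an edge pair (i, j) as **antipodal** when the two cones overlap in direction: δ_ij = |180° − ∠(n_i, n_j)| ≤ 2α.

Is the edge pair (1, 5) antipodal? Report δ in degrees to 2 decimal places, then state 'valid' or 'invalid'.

δ = 68.50°, valid

α = atan 0.75 = 36.87°;  2α = 73.74°
edge 1: e_1 = (-0.31, +1.18);  n_1 = (+0.9672, +0.2541)
edge 5: e_5 = (+2.27, -0.27);  n_5 = (-0.1181, -0.9930)
∠(n_1, n_5) = 111.50°
δ = |180° − 111.50°| = 68.50°
68.50° ≤ 2α = 73.74°  →  valid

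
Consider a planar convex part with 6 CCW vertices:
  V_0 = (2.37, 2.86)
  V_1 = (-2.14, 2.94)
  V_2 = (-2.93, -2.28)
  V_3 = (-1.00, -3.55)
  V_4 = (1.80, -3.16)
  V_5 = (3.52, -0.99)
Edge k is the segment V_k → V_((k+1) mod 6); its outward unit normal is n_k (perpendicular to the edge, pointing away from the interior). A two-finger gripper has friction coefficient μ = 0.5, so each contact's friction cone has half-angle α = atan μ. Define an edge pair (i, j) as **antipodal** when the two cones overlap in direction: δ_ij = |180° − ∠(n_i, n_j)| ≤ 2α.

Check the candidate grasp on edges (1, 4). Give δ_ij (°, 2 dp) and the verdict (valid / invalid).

δ = 29.80°, valid

α = atan 0.5 = 26.57°;  2α = 53.13°
edge 1: e_1 = (-0.79, -5.22);  n_1 = (-0.9887, +0.1496)
edge 4: e_4 = (+1.72, +2.17);  n_4 = (+0.7837, -0.6212)
∠(n_1, n_4) = 150.20°
δ = |180° − 150.20°| = 29.80°
29.80° ≤ 2α = 53.13°  →  valid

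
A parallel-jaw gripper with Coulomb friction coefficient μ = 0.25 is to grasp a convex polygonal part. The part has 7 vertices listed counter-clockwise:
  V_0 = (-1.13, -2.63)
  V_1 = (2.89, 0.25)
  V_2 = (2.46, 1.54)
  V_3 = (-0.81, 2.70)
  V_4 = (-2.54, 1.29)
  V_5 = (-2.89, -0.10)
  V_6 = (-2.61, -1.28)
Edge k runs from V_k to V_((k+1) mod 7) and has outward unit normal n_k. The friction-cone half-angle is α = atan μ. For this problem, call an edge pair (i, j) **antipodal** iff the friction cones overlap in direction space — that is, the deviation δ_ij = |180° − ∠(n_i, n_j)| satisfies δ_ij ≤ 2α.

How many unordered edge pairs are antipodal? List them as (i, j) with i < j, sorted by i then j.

α = atan 0.25 = 14.04°;  2α = 28.07°
n_0 = (+0.5824, -0.8129)
n_1 = (+0.9487, +0.3162)
n_2 = (+0.3343, +0.9425)
n_3 = (-0.6318, +0.7752)
n_4 = (-0.9697, +0.2442)
n_5 = (-0.9730, -0.2309)
n_6 = (-0.6739, -0.7388)
  (0,1): δ = 107.18°  ·
  (0,2): δ = 55.15°  ·
  (0,3): δ = 3.56°  ✓
  (0,4): δ = 40.25°  ·
  (0,5): δ = 67.73°  ·
  (0,6): δ = 102.01°  ·
  (1,2): δ = 127.97°  ·
  (1,3): δ = 69.25°  ·
  (1,4): δ = 32.57°  ·
  (1,5): δ = 5.09°  ✓
  (1,6): δ = 29.20°  ·
  (2,3): δ = 121.29°  ·
  (2,4): δ = 84.60°  ·
  (2,5): δ = 57.12°  ·
  (2,6): δ = 22.84°  ✓
  (3,4): δ = 143.31°  ·
  (3,5): δ = 115.83°  ·
  (3,6): δ = 81.55°  ·
  (4,5): δ = 152.52°  ·
  (4,6): δ = 118.24°  ·
  (5,6): δ = 145.72°  ·
antipodal pairs: 3

count = 3; pairs: (0,3), (1,5), (2,6)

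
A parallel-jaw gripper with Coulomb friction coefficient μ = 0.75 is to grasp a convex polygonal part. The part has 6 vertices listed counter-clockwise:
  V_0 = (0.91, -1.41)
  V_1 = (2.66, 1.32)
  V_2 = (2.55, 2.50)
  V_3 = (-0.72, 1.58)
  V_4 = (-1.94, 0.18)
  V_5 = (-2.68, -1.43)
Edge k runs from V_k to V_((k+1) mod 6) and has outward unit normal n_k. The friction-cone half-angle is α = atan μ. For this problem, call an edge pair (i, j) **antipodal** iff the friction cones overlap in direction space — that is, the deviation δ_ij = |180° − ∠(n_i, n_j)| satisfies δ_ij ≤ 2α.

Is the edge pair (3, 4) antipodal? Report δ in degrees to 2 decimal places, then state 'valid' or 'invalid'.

δ = 163.61°, invalid

α = atan 0.75 = 36.87°;  2α = 73.74°
edge 3: e_3 = (-1.22, -1.40);  n_3 = (-0.7539, +0.6570)
edge 4: e_4 = (-0.74, -1.61);  n_4 = (-0.9086, +0.4176)
∠(n_3, n_4) = 16.39°
δ = |180° − 16.39°| = 163.61°
163.61° > 2α = 73.74°  →  invalid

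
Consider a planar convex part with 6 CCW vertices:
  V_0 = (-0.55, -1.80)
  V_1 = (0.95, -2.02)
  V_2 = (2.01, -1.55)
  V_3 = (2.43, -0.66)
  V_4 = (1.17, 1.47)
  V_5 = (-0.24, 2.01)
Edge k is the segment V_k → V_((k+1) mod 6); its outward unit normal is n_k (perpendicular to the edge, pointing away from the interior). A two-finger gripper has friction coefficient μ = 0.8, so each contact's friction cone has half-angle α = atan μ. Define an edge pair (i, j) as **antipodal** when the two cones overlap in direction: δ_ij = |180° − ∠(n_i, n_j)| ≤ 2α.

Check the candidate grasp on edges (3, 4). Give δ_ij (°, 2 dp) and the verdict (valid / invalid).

α = atan 0.8 = 38.66°;  2α = 77.32°
edge 3: e_3 = (-1.26, +2.13);  n_3 = (+0.8607, +0.5091)
edge 4: e_4 = (-1.41, +0.54);  n_4 = (+0.3576, +0.9339)
∠(n_3, n_4) = 38.44°
δ = |180° − 38.44°| = 141.56°
141.56° > 2α = 77.32°  →  invalid

δ = 141.56°, invalid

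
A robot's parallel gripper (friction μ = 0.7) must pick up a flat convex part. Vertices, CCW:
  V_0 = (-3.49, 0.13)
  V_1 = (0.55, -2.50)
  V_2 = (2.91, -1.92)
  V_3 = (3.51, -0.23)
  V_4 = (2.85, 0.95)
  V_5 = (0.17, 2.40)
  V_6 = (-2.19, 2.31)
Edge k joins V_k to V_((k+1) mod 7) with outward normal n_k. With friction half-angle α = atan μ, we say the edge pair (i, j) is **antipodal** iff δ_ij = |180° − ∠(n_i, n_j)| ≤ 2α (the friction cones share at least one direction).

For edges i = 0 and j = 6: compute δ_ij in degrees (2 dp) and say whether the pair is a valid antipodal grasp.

α = atan 0.7 = 34.99°;  2α = 69.98°
edge 0: e_0 = (+4.04, -2.63);  n_0 = (-0.5456, -0.8381)
edge 6: e_6 = (-1.30, -2.18);  n_6 = (-0.8589, +0.5122)
∠(n_0, n_6) = 87.75°
δ = |180° − 87.75°| = 92.25°
92.25° > 2α = 69.98°  →  invalid

δ = 92.25°, invalid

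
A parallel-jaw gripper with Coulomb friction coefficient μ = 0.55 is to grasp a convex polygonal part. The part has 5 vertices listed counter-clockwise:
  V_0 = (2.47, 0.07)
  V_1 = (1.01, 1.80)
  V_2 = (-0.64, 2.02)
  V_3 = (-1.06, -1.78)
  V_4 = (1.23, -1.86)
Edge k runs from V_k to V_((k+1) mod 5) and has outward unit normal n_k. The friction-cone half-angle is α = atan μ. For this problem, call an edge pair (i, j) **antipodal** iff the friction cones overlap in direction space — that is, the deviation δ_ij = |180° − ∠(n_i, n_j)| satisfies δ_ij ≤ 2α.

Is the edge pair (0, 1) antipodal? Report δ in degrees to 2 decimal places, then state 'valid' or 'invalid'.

α = atan 0.55 = 28.81°;  2α = 57.62°
edge 0: e_0 = (-1.46, +1.73);  n_0 = (+0.7642, +0.6450)
edge 1: e_1 = (-1.65, +0.22);  n_1 = (+0.1322, +0.9912)
∠(n_0, n_1) = 42.24°
δ = |180° − 42.24°| = 137.76°
137.76° > 2α = 57.62°  →  invalid

δ = 137.76°, invalid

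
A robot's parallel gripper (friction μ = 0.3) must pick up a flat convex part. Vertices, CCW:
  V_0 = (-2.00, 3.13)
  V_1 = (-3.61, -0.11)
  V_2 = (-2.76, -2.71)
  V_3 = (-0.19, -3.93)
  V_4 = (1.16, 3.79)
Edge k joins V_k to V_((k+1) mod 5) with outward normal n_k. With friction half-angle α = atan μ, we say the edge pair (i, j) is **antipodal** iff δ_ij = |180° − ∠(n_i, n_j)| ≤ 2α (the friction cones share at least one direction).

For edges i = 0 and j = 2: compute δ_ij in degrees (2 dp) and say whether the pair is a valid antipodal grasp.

α = atan 0.3 = 16.70°;  2α = 33.40°
edge 0: e_0 = (-1.61, -3.24);  n_0 = (-0.8955, +0.4450)
edge 2: e_2 = (+2.57, -1.22);  n_2 = (-0.4288, -0.9034)
∠(n_0, n_2) = 91.03°
δ = |180° − 91.03°| = 88.97°
88.97° > 2α = 33.40°  →  invalid

δ = 88.97°, invalid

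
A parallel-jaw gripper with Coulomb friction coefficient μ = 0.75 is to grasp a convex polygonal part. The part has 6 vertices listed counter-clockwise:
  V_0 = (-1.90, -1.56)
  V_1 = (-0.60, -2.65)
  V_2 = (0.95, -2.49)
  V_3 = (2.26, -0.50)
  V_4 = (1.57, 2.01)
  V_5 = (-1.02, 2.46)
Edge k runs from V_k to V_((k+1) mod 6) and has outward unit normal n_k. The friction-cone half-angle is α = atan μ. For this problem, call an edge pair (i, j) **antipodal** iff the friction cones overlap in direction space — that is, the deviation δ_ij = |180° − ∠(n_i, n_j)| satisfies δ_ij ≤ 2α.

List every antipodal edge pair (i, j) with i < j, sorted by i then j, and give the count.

count = 7; pairs: (0,3), (0,4), (1,4), (1,5), (2,4), (2,5), (3,5)

α = atan 0.75 = 36.87°;  2α = 73.74°
n_0 = (-0.6425, -0.7663)
n_1 = (+0.1027, -0.9947)
n_2 = (+0.8353, -0.5498)
n_3 = (+0.9642, +0.2651)
n_4 = (+0.1712, +0.9852)
n_5 = (-0.9769, +0.2138)
  (0,1): δ = 134.13°  ·
  (0,2): δ = 83.38°  ·
  (0,3): δ = 34.65°  ✓
  (0,4): δ = 30.12°  ✓
  (0,5): δ = 117.63°  ·
  (1,2): δ = 129.25°  ·
  (1,3): δ = 80.52°  ·
  (1,4): δ = 15.75°  ✓
  (1,5): δ = 71.76°  ✓
  (2,3): δ = 131.27°  ·
  (2,4): δ = 66.50°  ✓
  (2,5): δ = 21.01°  ✓
  (3,4): δ = 115.23°  ·
  (3,5): δ = 27.72°  ✓
  (4,5): δ = 92.49°  ·
antipodal pairs: 7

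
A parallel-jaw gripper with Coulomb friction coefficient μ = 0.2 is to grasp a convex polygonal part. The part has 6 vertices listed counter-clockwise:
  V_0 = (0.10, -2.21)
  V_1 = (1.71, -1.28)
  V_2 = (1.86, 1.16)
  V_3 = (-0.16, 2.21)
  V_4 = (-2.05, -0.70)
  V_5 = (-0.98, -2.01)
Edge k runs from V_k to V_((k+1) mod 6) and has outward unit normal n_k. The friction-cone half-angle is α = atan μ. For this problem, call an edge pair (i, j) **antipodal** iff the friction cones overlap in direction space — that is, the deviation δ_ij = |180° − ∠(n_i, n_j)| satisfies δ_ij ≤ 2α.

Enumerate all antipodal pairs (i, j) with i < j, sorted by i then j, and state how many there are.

α = atan 0.2 = 11.31°;  2α = 22.62°
n_0 = (+0.5002, -0.8659)
n_1 = (+0.9981, -0.0614)
n_2 = (+0.4612, +0.8873)
n_3 = (-0.8386, +0.5447)
n_4 = (-0.7745, -0.6326)
n_5 = (-0.1821, -0.9833)
  (0,1): δ = 123.53°  ·
  (0,2): δ = 57.48°  ·
  (0,3): δ = 26.98°  ·
  (0,4): δ = 99.23°  ·
  (0,5): δ = 139.50°  ·
  (1,2): δ = 113.95°  ·
  (1,3): δ = 29.49°  ·
  (1,4): δ = 42.76°  ·
  (1,5): δ = 83.03°  ·
  (2,3): δ = 95.54°  ·
  (2,4): δ = 23.29°  ·
  (2,5): δ = 16.97°  ✓
  (3,4): δ = 107.76°  ·
  (3,5): δ = 67.49°  ·
  (4,5): δ = 139.73°  ·
antipodal pairs: 1

count = 1; pairs: (2,5)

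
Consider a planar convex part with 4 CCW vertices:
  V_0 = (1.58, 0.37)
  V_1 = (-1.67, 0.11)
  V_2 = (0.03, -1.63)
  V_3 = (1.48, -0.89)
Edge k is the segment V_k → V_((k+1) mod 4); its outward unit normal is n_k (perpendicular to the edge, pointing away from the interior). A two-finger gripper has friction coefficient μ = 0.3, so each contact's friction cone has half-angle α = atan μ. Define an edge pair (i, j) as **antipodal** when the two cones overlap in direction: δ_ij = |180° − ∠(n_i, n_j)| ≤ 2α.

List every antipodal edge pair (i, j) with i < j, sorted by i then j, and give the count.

count = 1; pairs: (0,2)

α = atan 0.3 = 16.70°;  2α = 33.40°
n_0 = (-0.0797, +0.9968)
n_1 = (-0.7153, -0.6988)
n_2 = (+0.4546, -0.8907)
n_3 = (+0.9969, -0.0791)
  (0,1): δ = 50.24°  ·
  (0,2): δ = 22.46°  ✓
  (0,3): δ = 80.89°  ·
  (1,2): δ = 107.30°  ·
  (1,3): δ = 48.87°  ·
  (2,3): δ = 121.58°  ·
antipodal pairs: 1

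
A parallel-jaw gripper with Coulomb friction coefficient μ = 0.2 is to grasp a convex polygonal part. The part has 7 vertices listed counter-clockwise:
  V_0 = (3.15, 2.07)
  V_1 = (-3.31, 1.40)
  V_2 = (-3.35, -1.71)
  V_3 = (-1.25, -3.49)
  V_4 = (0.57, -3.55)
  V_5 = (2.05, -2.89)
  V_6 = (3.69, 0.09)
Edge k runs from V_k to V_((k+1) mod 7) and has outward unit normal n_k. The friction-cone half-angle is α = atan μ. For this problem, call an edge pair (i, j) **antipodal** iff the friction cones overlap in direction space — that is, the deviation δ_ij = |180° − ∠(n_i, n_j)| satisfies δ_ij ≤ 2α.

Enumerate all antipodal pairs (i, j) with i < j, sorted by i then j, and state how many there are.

α = atan 0.2 = 11.31°;  2α = 22.62°
n_0 = (-0.1032, +0.9947)
n_1 = (-0.9999, +0.0129)
n_2 = (-0.6466, -0.7628)
n_3 = (-0.0329, -0.9995)
n_4 = (+0.4073, -0.9133)
n_5 = (+0.8761, -0.4821)
n_6 = (+0.9648, +0.2631)
  (0,1): δ = 96.66°  ·
  (0,2): δ = 46.21°  ·
  (0,3): δ = 7.81°  ✓
  (0,4): δ = 18.11°  ✓
  (0,5): δ = 55.25°  ·
  (0,6): δ = 99.33°  ·
  (1,2): δ = 129.55°  ·
  (1,3): δ = 91.15°  ·
  (1,4): δ = 65.23°  ·
  (1,5): δ = 28.09°  ·
  (1,6): δ = 15.99°  ✓
  (2,3): δ = 141.60°  ·
  (2,4): δ = 115.68°  ·
  (2,5): δ = 78.54°  ·
  (2,6): δ = 34.46°  ·
  (3,4): δ = 154.08°  ·
  (3,5): δ = 116.94°  ·
  (3,6): δ = 72.86°  ·
  (4,5): δ = 142.86°  ·
  (4,6): δ = 98.78°  ·
  (5,6): δ = 135.92°  ·
antipodal pairs: 3

count = 3; pairs: (0,3), (0,4), (1,6)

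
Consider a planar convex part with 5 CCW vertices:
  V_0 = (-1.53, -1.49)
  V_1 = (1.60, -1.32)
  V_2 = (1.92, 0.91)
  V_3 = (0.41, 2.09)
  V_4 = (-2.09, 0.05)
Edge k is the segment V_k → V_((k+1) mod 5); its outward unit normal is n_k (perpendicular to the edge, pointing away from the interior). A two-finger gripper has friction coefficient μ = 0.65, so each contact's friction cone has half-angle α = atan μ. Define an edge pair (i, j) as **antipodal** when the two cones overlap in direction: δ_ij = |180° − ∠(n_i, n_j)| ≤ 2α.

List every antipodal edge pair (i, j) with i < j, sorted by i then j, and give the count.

α = atan 0.65 = 33.02°;  2α = 66.05°
n_0 = (+0.0542, -0.9985)
n_1 = (+0.9899, -0.1420)
n_2 = (+0.6157, +0.7879)
n_3 = (-0.6322, +0.7748)
n_4 = (-0.9398, -0.3417)
  (0,1): δ = 101.27°  ·
  (0,2): δ = 41.11°  ✓
  (0,3): δ = 36.11°  ✓
  (0,4): δ = 106.87°  ·
  (1,2): δ = 119.84°  ·
  (1,3): δ = 42.62°  ✓
  (1,4): δ = 28.15°  ✓
  (2,3): δ = 102.78°  ·
  (2,4): δ = 32.01°  ✓
  (3,4): δ = 109.23°  ·
antipodal pairs: 5

count = 5; pairs: (0,2), (0,3), (1,3), (1,4), (2,4)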